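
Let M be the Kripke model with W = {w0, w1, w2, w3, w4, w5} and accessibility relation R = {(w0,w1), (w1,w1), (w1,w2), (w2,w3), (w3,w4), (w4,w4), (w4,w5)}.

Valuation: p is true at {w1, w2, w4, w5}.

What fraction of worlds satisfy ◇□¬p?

1/3

w0: successors {w1}; □¬p there: w1:F. ✗
w1: successors {w1, w2}; □¬p there: w1:F, w2:T. ✓
w2: successors {w3}; □¬p there: w3:F. ✗
w3: successors {w4}; □¬p there: w4:F. ✗
w4: successors {w4, w5}; □¬p there: w4:F, w5:T. ✓
w5: no successors, so ◇□¬p fails. ✗
That's 2 of 6 worlds, so 2/6 = 1/3.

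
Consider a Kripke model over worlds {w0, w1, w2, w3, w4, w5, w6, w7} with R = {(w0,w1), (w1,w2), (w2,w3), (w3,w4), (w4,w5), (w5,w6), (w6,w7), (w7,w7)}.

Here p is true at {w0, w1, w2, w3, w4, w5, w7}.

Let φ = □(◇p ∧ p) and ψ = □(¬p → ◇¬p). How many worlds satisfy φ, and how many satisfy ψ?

For □(◇p ∧ p):
w0: successors {w1}; ◇p ∧ p there: w1:T. ✓
w1: successors {w2}; ◇p ∧ p there: w2:T. ✓
w2: successors {w3}; ◇p ∧ p there: w3:T. ✓
w3: successors {w4}; ◇p ∧ p there: w4:T. ✓
w4: successors {w5}; ◇p ∧ p there: w5:F. ✗
w5: successors {w6}; ◇p ∧ p there: w6:F. ✗
w6: successors {w7}; ◇p ∧ p there: w7:T. ✓
w7: successors {w7}; ◇p ∧ p there: w7:T. ✓
— 6 worlds.
For □(¬p → ◇¬p):
w0: successors {w1}; ¬p → ◇¬p there: w1:T. ✓
w1: successors {w2}; ¬p → ◇¬p there: w2:T. ✓
w2: successors {w3}; ¬p → ◇¬p there: w3:T. ✓
w3: successors {w4}; ¬p → ◇¬p there: w4:T. ✓
w4: successors {w5}; ¬p → ◇¬p there: w5:T. ✓
w5: successors {w6}; ¬p → ◇¬p there: w6:F. ✗
w6: successors {w7}; ¬p → ◇¬p there: w7:T. ✓
w7: successors {w7}; ¬p → ◇¬p there: w7:T. ✓
— 7 worlds.

6 and 7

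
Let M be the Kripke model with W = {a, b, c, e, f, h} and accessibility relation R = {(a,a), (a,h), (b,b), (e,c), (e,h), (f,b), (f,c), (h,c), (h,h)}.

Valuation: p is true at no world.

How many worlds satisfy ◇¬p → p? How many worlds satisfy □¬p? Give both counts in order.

1 and 6

For ◇¬p → p:
a: ◇¬p is T, p is F. ✗
b: ◇¬p is T, p is F. ✗
c: ◇¬p is F, p is F. ✓
e: ◇¬p is T, p is F. ✗
f: ◇¬p is T, p is F. ✗
h: ◇¬p is T, p is F. ✗
— 1 world.
For □¬p:
a: successors {a, h}; ¬p there: a:T, h:T. ✓
b: successors {b}; ¬p there: b:T. ✓
c: no successors, so □¬p holds vacuously. ✓
e: successors {c, h}; ¬p there: c:T, h:T. ✓
f: successors {b, c}; ¬p there: b:T, c:T. ✓
h: successors {c, h}; ¬p there: c:T, h:T. ✓
— 6 worlds.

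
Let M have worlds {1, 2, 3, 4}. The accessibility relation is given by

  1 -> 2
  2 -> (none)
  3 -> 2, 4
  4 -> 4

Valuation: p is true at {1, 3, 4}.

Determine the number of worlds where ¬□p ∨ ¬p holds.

3

1: ¬□p is T, ¬p is F. ✓
2: ¬□p is F, ¬p is T. ✓
3: ¬□p is T, ¬p is F. ✓
4: ¬□p is F, ¬p is F. ✗
Satisfying worlds: {1, 2, 3}.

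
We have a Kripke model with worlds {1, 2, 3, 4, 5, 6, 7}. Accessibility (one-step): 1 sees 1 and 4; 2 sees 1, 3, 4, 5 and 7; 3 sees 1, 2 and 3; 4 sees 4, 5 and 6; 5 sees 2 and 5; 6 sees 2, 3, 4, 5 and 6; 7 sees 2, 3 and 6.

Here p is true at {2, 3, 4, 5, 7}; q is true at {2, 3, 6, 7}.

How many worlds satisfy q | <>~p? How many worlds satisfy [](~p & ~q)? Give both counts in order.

For q | <>~p:
1: q is F, <>~p is T. ✓
2: q is T, <>~p is T. ✓
3: q is T, <>~p is T. ✓
4: q is F, <>~p is T. ✓
5: q is F, <>~p is F. ✗
6: q is T, <>~p is T. ✓
7: q is T, <>~p is T. ✓
— 6 worlds.
For [](~p & ~q):
1: successors {1, 4}; ~p & ~q there: 1:T, 4:F. ✗
2: successors {1, 3, 4, 5, 7}; ~p & ~q there: 1:T, 3:F, 4:F, 5:F, 7:F. ✗
3: successors {1, 2, 3}; ~p & ~q there: 1:T, 2:F, 3:F. ✗
4: successors {4, 5, 6}; ~p & ~q there: 4:F, 5:F, 6:F. ✗
5: successors {2, 5}; ~p & ~q there: 2:F, 5:F. ✗
6: successors {2, 3, 4, 5, 6}; ~p & ~q there: 2:F, 3:F, 4:F, 5:F, 6:F. ✗
7: successors {2, 3, 6}; ~p & ~q there: 2:F, 3:F, 6:F. ✗
— 0 worlds.

6 and 0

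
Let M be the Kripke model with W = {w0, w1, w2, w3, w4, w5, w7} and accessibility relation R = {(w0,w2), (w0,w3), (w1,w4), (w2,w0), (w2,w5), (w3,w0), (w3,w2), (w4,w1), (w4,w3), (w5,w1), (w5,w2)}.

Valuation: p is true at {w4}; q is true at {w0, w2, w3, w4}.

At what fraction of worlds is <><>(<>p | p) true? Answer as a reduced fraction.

w0: successors {w2, w3}; <>(<>p | p) there: w2:F, w3:F. ✗
w1: successors {w4}; <>(<>p | p) there: w4:T. ✓
w2: successors {w0, w5}; <>(<>p | p) there: w0:F, w5:T. ✓
w3: successors {w0, w2}; <>(<>p | p) there: w0:F, w2:F. ✗
w4: successors {w1, w3}; <>(<>p | p) there: w1:T, w3:F. ✓
w5: successors {w1, w2}; <>(<>p | p) there: w1:T, w2:F. ✓
w7: no successors, so <><>(<>p | p) fails. ✗
That's 4 of 7 worlds, so 4/7.

4/7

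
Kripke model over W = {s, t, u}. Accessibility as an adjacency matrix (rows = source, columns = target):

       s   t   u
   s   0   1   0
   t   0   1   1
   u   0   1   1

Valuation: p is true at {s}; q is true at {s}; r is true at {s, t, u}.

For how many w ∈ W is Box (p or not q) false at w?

s: successors {t}; p or not q there: t:T. ✓
t: successors {t, u}; p or not q there: t:T, u:T. ✓
u: successors {t, u}; p or not q there: t:T, u:T. ✓
Satisfying worlds: {s, t, u}.
So Box (p or not q) fails at the other 0 worlds.

0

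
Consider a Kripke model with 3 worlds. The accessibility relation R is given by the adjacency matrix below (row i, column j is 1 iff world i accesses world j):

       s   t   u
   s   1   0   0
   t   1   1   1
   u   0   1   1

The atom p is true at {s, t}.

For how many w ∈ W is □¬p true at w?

s: successors {s}; ¬p there: s:F. ✗
t: successors {s, t, u}; ¬p there: s:F, t:F, u:T. ✗
u: successors {t, u}; ¬p there: t:F, u:T. ✗
Satisfying worlds: ∅.

0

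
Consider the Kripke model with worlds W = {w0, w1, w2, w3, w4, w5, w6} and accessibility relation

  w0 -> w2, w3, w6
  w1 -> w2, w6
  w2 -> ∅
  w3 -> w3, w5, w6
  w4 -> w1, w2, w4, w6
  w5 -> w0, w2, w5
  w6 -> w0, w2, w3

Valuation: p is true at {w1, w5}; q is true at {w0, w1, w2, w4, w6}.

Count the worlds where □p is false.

6

w0: successors {w2, w3, w6}; p there: w2:F, w3:F, w6:F. ✗
w1: successors {w2, w6}; p there: w2:F, w6:F. ✗
w2: no successors, so □p holds vacuously. ✓
w3: successors {w3, w5, w6}; p there: w3:F, w5:T, w6:F. ✗
w4: successors {w1, w2, w4, w6}; p there: w1:T, w2:F, w4:F, w6:F. ✗
w5: successors {w0, w2, w5}; p there: w0:F, w2:F, w5:T. ✗
w6: successors {w0, w2, w3}; p there: w0:F, w2:F, w3:F. ✗
Satisfying worlds: {w2}.
So □p fails at the other 6 worlds.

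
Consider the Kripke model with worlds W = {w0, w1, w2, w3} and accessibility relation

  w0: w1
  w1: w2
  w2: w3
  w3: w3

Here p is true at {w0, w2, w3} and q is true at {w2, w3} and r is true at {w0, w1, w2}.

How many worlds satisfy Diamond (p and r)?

1

w0: successors {w1}; p and r there: w1:F. ✗
w1: successors {w2}; p and r there: w2:T. ✓
w2: successors {w3}; p and r there: w3:F. ✗
w3: successors {w3}; p and r there: w3:F. ✗
Satisfying worlds: {w1}.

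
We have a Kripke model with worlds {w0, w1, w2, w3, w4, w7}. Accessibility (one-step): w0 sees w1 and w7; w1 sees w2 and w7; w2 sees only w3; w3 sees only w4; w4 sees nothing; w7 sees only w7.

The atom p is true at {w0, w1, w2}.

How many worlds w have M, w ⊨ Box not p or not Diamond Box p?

6

w0: Box not p is F, not Diamond Box p is T. ✓
w1: Box not p is F, not Diamond Box p is T. ✓
w2: Box not p is T, not Diamond Box p is T. ✓
w3: Box not p is T, not Diamond Box p is F. ✓
w4: Box not p is T, not Diamond Box p is T. ✓
w7: Box not p is T, not Diamond Box p is T. ✓
Satisfying worlds: {w0, w1, w2, w3, w4, w7}.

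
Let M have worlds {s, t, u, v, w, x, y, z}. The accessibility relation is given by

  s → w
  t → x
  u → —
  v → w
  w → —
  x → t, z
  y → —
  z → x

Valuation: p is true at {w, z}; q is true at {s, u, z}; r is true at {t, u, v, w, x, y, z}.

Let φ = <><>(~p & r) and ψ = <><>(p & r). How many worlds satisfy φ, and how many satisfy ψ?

For <><>(~p & r):
s: successors {w}; <>(~p & r) there: w:F. ✗
t: successors {x}; <>(~p & r) there: x:T. ✓
u: no successors, so <><>(~p & r) fails. ✗
v: successors {w}; <>(~p & r) there: w:F. ✗
w: no successors, so <><>(~p & r) fails. ✗
x: successors {t, z}; <>(~p & r) there: t:T, z:T. ✓
y: no successors, so <><>(~p & r) fails. ✗
z: successors {x}; <>(~p & r) there: x:T. ✓
— 3 worlds.
For <><>(p & r):
s: successors {w}; <>(p & r) there: w:F. ✗
t: successors {x}; <>(p & r) there: x:T. ✓
u: no successors, so <><>(p & r) fails. ✗
v: successors {w}; <>(p & r) there: w:F. ✗
w: no successors, so <><>(p & r) fails. ✗
x: successors {t, z}; <>(p & r) there: t:F, z:F. ✗
y: no successors, so <><>(p & r) fails. ✗
z: successors {x}; <>(p & r) there: x:T. ✓
— 2 worlds.

3 and 2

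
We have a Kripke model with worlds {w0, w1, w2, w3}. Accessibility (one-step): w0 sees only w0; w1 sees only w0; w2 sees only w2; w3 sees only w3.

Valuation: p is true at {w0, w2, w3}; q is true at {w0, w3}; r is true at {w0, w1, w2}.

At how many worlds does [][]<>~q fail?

w0: successors {w0}; []<>~q there: w0:F. ✗
w1: successors {w0}; []<>~q there: w0:F. ✗
w2: successors {w2}; []<>~q there: w2:T. ✓
w3: successors {w3}; []<>~q there: w3:F. ✗
Satisfying worlds: {w2}.
So [][]<>~q fails at the other 3 worlds.

3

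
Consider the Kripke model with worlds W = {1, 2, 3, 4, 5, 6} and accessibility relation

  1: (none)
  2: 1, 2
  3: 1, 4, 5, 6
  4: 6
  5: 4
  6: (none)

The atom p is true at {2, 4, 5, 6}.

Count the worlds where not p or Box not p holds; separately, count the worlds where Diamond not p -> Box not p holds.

For not p or Box not p:
1: not p is T, Box not p is T. ✓
2: not p is F, Box not p is F. ✗
3: not p is T, Box not p is F. ✓
4: not p is F, Box not p is F. ✗
5: not p is F, Box not p is F. ✗
6: not p is F, Box not p is T. ✓
— 3 worlds.
For Diamond not p -> Box not p:
1: Diamond not p is F, Box not p is T. ✓
2: Diamond not p is T, Box not p is F. ✗
3: Diamond not p is T, Box not p is F. ✗
4: Diamond not p is F, Box not p is F. ✓
5: Diamond not p is F, Box not p is F. ✓
6: Diamond not p is F, Box not p is T. ✓
— 4 worlds.

3 and 4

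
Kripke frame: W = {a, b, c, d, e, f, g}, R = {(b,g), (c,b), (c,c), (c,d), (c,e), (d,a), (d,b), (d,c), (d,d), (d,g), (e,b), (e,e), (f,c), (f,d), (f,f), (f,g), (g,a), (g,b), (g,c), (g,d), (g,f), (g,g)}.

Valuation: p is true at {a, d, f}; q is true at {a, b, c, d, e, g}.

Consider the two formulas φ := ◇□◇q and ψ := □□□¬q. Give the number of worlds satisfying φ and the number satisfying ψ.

For ◇□◇q:
a: no successors, so ◇□◇q fails. ✗
b: successors {g}; □◇q there: g:F. ✗
c: successors {b, c, d, e}; □◇q there: b:T, c:T, d:F, e:T. ✓
d: successors {a, b, c, d, g}; □◇q there: a:T, b:T, c:T, d:F, g:F. ✓
e: successors {b, e}; □◇q there: b:T, e:T. ✓
f: successors {c, d, f, g}; □◇q there: c:T, d:F, f:T, g:F. ✓
g: successors {a, b, c, d, f, g}; □◇q there: a:T, b:T, c:T, d:F, f:T, g:F. ✓
— 5 worlds.
For □□□¬q:
a: no successors, so □□□¬q holds vacuously. ✓
b: successors {g}; □□¬q there: g:F. ✗
c: successors {b, c, d, e}; □□¬q there: b:F, c:F, d:F, e:F. ✗
d: successors {a, b, c, d, g}; □□¬q there: a:T, b:F, c:F, d:F, g:F. ✗
e: successors {b, e}; □□¬q there: b:F, e:F. ✗
f: successors {c, d, f, g}; □□¬q there: c:F, d:F, f:F, g:F. ✗
g: successors {a, b, c, d, f, g}; □□¬q there: a:T, b:F, c:F, d:F, f:F, g:F. ✗
— 1 world.

5 and 1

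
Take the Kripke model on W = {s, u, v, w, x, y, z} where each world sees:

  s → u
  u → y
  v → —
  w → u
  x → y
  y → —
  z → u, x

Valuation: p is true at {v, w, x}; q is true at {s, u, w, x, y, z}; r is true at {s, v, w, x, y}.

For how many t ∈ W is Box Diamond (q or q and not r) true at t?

5

s: successors {u}; Diamond (q or q and not r) there: u:T. ✓
u: successors {y}; Diamond (q or q and not r) there: y:F. ✗
v: no successors, so Box Diamond (q or q and not r) holds vacuously. ✓
w: successors {u}; Diamond (q or q and not r) there: u:T. ✓
x: successors {y}; Diamond (q or q and not r) there: y:F. ✗
y: no successors, so Box Diamond (q or q and not r) holds vacuously. ✓
z: successors {u, x}; Diamond (q or q and not r) there: u:T, x:T. ✓
Satisfying worlds: {s, v, w, y, z}.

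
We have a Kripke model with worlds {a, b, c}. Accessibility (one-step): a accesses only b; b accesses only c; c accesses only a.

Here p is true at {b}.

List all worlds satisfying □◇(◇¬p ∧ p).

{c}

a: successors {b}; ◇(◇¬p ∧ p) there: b:F. ✗
b: successors {c}; ◇(◇¬p ∧ p) there: c:F. ✗
c: successors {a}; ◇(◇¬p ∧ p) there: a:T. ✓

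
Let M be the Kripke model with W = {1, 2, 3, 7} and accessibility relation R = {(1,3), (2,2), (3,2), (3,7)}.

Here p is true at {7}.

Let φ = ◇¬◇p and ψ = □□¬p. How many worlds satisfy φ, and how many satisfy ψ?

For ◇¬◇p:
1: successors {3}; ¬◇p there: 3:F. ✗
2: successors {2}; ¬◇p there: 2:T. ✓
3: successors {2, 7}; ¬◇p there: 2:T, 7:T. ✓
7: no successors, so ◇¬◇p fails. ✗
— 2 worlds.
For □□¬p:
1: successors {3}; □¬p there: 3:F. ✗
2: successors {2}; □¬p there: 2:T. ✓
3: successors {2, 7}; □¬p there: 2:T, 7:T. ✓
7: no successors, so □□¬p holds vacuously. ✓
— 3 worlds.

2 and 3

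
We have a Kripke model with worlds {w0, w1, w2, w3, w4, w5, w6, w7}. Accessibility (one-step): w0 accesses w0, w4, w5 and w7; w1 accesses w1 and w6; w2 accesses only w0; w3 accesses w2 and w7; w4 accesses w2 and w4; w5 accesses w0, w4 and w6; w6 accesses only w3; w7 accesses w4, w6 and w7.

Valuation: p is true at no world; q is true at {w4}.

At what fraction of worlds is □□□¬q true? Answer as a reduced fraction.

1/8

w0: successors {w0, w4, w5, w7}; □□¬q there: w0:F, w4:F, w5:F, w7:F. ✗
w1: successors {w1, w6}; □□¬q there: w1:T, w6:T. ✓
w2: successors {w0}; □□¬q there: w0:F. ✗
w3: successors {w2, w7}; □□¬q there: w2:F, w7:F. ✗
w4: successors {w2, w4}; □□¬q there: w2:F, w4:F. ✗
w5: successors {w0, w4, w6}; □□¬q there: w0:F, w4:F, w6:T. ✗
w6: successors {w3}; □□¬q there: w3:F. ✗
w7: successors {w4, w6, w7}; □□¬q there: w4:F, w6:T, w7:F. ✗
That's 1 of 8 worlds, so 1/8.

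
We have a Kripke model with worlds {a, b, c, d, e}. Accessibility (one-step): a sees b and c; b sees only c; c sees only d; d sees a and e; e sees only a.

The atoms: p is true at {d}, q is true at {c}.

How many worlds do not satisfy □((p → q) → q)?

3

a: successors {b, c}; (p → q) → q there: b:F, c:T. ✗
b: successors {c}; (p → q) → q there: c:T. ✓
c: successors {d}; (p → q) → q there: d:T. ✓
d: successors {a, e}; (p → q) → q there: a:F, e:F. ✗
e: successors {a}; (p → q) → q there: a:F. ✗
Satisfying worlds: {b, c}.
So □((p → q) → q) fails at the other 3 worlds.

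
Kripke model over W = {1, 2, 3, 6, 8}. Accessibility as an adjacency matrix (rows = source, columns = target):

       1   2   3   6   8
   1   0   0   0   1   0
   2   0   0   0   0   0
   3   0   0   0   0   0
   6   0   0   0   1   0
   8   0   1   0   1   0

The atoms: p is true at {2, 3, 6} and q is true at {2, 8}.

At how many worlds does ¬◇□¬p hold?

4

1: ◇□¬p is F. ✓
2: ◇□¬p is F. ✓
3: ◇□¬p is F. ✓
6: ◇□¬p is F. ✓
8: ◇□¬p is T. ✗
Satisfying worlds: {1, 2, 3, 6}.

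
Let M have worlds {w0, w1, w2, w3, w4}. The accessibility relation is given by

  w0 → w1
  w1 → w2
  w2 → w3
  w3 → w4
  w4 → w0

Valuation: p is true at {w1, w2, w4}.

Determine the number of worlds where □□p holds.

3

w0: successors {w1}; □p there: w1:T. ✓
w1: successors {w2}; □p there: w2:F. ✗
w2: successors {w3}; □p there: w3:T. ✓
w3: successors {w4}; □p there: w4:F. ✗
w4: successors {w0}; □p there: w0:T. ✓
Satisfying worlds: {w0, w2, w4}.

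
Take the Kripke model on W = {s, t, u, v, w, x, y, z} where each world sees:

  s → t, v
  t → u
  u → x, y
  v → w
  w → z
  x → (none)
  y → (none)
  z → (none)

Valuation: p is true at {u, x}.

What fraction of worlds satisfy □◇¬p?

5/8

s: successors {t, v}; ◇¬p there: t:F, v:T. ✗
t: successors {u}; ◇¬p there: u:T. ✓
u: successors {x, y}; ◇¬p there: x:F, y:F. ✗
v: successors {w}; ◇¬p there: w:T. ✓
w: successors {z}; ◇¬p there: z:F. ✗
x: no successors, so □◇¬p holds vacuously. ✓
y: no successors, so □◇¬p holds vacuously. ✓
z: no successors, so □◇¬p holds vacuously. ✓
That's 5 of 8 worlds, so 5/8.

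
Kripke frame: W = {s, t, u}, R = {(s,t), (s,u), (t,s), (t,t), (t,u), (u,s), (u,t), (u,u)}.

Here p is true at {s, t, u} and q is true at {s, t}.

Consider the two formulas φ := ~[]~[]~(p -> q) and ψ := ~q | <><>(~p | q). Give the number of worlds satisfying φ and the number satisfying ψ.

0 and 3

For ~[]~[]~(p -> q):
s: []~[]~(p -> q) is T. ✗
t: []~[]~(p -> q) is T. ✗
u: []~[]~(p -> q) is T. ✗
— 0 worlds.
For ~q | <><>(~p | q):
s: ~q is F, <><>(~p | q) is T. ✓
t: ~q is F, <><>(~p | q) is T. ✓
u: ~q is T, <><>(~p | q) is T. ✓
— 3 worlds.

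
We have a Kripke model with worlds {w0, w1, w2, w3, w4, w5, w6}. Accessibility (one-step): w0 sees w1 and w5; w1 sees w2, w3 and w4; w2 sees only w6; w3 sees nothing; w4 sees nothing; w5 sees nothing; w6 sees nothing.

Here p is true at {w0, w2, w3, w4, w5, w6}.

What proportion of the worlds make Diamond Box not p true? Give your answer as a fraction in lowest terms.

w0: successors {w1, w5}; Box not p there: w1:F, w5:T. ✓
w1: successors {w2, w3, w4}; Box not p there: w2:F, w3:T, w4:T. ✓
w2: successors {w6}; Box not p there: w6:T. ✓
w3: no successors, so Diamond Box not p fails. ✗
w4: no successors, so Diamond Box not p fails. ✗
w5: no successors, so Diamond Box not p fails. ✗
w6: no successors, so Diamond Box not p fails. ✗
That's 3 of 7 worlds, so 3/7.

3/7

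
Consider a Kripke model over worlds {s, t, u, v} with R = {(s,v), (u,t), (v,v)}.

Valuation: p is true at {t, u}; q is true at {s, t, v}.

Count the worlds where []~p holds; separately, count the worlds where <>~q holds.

For []~p:
s: successors {v}; ~p there: v:T. ✓
t: no successors, so []~p holds vacuously. ✓
u: successors {t}; ~p there: t:F. ✗
v: successors {v}; ~p there: v:T. ✓
— 3 worlds.
For <>~q:
s: successors {v}; ~q there: v:F. ✗
t: no successors, so <>~q fails. ✗
u: successors {t}; ~q there: t:F. ✗
v: successors {v}; ~q there: v:F. ✗
— 0 worlds.

3 and 0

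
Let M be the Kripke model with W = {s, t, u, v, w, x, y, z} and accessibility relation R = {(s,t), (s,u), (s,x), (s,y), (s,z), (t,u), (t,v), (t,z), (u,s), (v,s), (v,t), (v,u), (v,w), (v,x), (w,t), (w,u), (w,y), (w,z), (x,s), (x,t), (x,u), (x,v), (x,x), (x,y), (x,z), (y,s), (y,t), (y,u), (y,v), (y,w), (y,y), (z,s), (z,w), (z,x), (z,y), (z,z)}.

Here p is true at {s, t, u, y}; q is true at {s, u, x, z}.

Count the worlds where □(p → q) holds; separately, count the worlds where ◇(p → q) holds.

For □(p → q):
s: successors {t, u, x, y, z}; p → q there: t:F, u:T, x:T, y:F, z:T. ✗
t: successors {u, v, z}; p → q there: u:T, v:T, z:T. ✓
u: successors {s}; p → q there: s:T. ✓
v: successors {s, t, u, w, x}; p → q there: s:T, t:F, u:T, w:T, x:T. ✗
w: successors {t, u, y, z}; p → q there: t:F, u:T, y:F, z:T. ✗
x: successors {s, t, u, v, x, y, z}; p → q there: s:T, t:F, u:T, v:T, x:T, y:F, z:T. ✗
y: successors {s, t, u, v, w, y}; p → q there: s:T, t:F, u:T, v:T, w:T, y:F. ✗
z: successors {s, w, x, y, z}; p → q there: s:T, w:T, x:T, y:F, z:T. ✗
— 2 worlds.
For ◇(p → q):
s: successors {t, u, x, y, z}; p → q there: t:F, u:T, x:T, y:F, z:T. ✓
t: successors {u, v, z}; p → q there: u:T, v:T, z:T. ✓
u: successors {s}; p → q there: s:T. ✓
v: successors {s, t, u, w, x}; p → q there: s:T, t:F, u:T, w:T, x:T. ✓
w: successors {t, u, y, z}; p → q there: t:F, u:T, y:F, z:T. ✓
x: successors {s, t, u, v, x, y, z}; p → q there: s:T, t:F, u:T, v:T, x:T, y:F, z:T. ✓
y: successors {s, t, u, v, w, y}; p → q there: s:T, t:F, u:T, v:T, w:T, y:F. ✓
z: successors {s, w, x, y, z}; p → q there: s:T, w:T, x:T, y:F, z:T. ✓
— 8 worlds.

2 and 8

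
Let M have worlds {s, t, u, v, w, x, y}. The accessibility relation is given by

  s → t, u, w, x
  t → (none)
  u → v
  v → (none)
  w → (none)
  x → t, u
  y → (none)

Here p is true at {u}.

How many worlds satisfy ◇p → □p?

s: ◇p is T, □p is F. ✗
t: ◇p is F, □p is T. ✓
u: ◇p is F, □p is F. ✓
v: ◇p is F, □p is T. ✓
w: ◇p is F, □p is T. ✓
x: ◇p is T, □p is F. ✗
y: ◇p is F, □p is T. ✓
Satisfying worlds: {t, u, v, w, y}.

5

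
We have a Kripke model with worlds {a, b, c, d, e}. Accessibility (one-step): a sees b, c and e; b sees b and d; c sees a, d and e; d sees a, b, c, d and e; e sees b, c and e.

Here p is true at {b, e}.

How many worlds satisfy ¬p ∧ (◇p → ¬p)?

3

a: ¬p is T, ◇p → ¬p is T. ✓
b: ¬p is F, ◇p → ¬p is F. ✗
c: ¬p is T, ◇p → ¬p is T. ✓
d: ¬p is T, ◇p → ¬p is T. ✓
e: ¬p is F, ◇p → ¬p is F. ✗
Satisfying worlds: {a, c, d}.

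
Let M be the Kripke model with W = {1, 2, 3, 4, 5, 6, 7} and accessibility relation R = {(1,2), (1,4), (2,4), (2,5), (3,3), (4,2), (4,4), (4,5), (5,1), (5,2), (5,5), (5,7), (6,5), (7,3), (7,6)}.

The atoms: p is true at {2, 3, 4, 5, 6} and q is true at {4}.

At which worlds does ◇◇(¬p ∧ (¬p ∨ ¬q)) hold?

1: successors {2, 4}; ◇(¬p ∧ (¬p ∨ ¬q)) there: 2:F, 4:F. ✗
2: successors {4, 5}; ◇(¬p ∧ (¬p ∨ ¬q)) there: 4:F, 5:T. ✓
3: successors {3}; ◇(¬p ∧ (¬p ∨ ¬q)) there: 3:F. ✗
4: successors {2, 4, 5}; ◇(¬p ∧ (¬p ∨ ¬q)) there: 2:F, 4:F, 5:T. ✓
5: successors {1, 2, 5, 7}; ◇(¬p ∧ (¬p ∨ ¬q)) there: 1:F, 2:F, 5:T, 7:F. ✓
6: successors {5}; ◇(¬p ∧ (¬p ∨ ¬q)) there: 5:T. ✓
7: successors {3, 6}; ◇(¬p ∧ (¬p ∨ ¬q)) there: 3:F, 6:F. ✗

{2, 4, 5, 6}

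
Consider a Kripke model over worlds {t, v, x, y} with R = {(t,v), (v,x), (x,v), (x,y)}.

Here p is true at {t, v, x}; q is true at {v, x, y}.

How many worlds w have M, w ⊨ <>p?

3

t: successors {v}; p there: v:T. ✓
v: successors {x}; p there: x:T. ✓
x: successors {v, y}; p there: v:T, y:F. ✓
y: no successors, so <>p fails. ✗
Satisfying worlds: {t, v, x}.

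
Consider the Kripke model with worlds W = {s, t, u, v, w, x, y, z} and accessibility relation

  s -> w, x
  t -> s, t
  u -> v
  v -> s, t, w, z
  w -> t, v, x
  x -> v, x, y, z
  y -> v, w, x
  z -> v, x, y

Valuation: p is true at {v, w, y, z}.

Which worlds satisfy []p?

s: successors {w, x}; p there: w:T, x:F. ✗
t: successors {s, t}; p there: s:F, t:F. ✗
u: successors {v}; p there: v:T. ✓
v: successors {s, t, w, z}; p there: s:F, t:F, w:T, z:T. ✗
w: successors {t, v, x}; p there: t:F, v:T, x:F. ✗
x: successors {v, x, y, z}; p there: v:T, x:F, y:T, z:T. ✗
y: successors {v, w, x}; p there: v:T, w:T, x:F. ✗
z: successors {v, x, y}; p there: v:T, x:F, y:T. ✗

{u}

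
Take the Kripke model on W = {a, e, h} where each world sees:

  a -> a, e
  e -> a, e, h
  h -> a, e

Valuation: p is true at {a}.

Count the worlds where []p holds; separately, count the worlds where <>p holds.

0 and 3

For []p:
a: successors {a, e}; p there: a:T, e:F. ✗
e: successors {a, e, h}; p there: a:T, e:F, h:F. ✗
h: successors {a, e}; p there: a:T, e:F. ✗
— 0 worlds.
For <>p:
a: successors {a, e}; p there: a:T, e:F. ✓
e: successors {a, e, h}; p there: a:T, e:F, h:F. ✓
h: successors {a, e}; p there: a:T, e:F. ✓
— 3 worlds.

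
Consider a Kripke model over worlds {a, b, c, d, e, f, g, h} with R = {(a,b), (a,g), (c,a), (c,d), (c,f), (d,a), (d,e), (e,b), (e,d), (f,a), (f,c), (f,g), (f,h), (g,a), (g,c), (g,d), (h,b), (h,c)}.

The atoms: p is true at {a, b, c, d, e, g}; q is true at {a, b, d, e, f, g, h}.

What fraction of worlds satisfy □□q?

a: successors {b, g}; □q there: b:T, g:F. ✗
b: no successors, so □□q holds vacuously. ✓
c: successors {a, d, f}; □q there: a:T, d:T, f:F. ✗
d: successors {a, e}; □q there: a:T, e:T. ✓
e: successors {b, d}; □q there: b:T, d:T. ✓
f: successors {a, c, g, h}; □q there: a:T, c:T, g:F, h:F. ✗
g: successors {a, c, d}; □q there: a:T, c:T, d:T. ✓
h: successors {b, c}; □q there: b:T, c:T. ✓
That's 5 of 8 worlds, so 5/8.

5/8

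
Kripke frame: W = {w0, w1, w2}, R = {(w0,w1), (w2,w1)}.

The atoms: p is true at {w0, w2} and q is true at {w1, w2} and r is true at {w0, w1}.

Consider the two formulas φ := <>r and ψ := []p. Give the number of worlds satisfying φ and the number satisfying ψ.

2 and 1

For <>r:
w0: successors {w1}; r there: w1:T. ✓
w1: no successors, so <>r fails. ✗
w2: successors {w1}; r there: w1:T. ✓
— 2 worlds.
For []p:
w0: successors {w1}; p there: w1:F. ✗
w1: no successors, so []p holds vacuously. ✓
w2: successors {w1}; p there: w1:F. ✗
— 1 world.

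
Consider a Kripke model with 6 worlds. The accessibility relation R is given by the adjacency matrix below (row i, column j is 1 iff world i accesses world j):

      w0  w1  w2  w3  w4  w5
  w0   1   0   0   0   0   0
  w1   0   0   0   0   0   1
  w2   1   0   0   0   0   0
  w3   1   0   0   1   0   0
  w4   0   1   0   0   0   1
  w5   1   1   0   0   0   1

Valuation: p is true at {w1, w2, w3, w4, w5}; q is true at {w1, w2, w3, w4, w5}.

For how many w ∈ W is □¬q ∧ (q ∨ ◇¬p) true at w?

w0: □¬q is T, q ∨ ◇¬p is T. ✓
w1: □¬q is F, q ∨ ◇¬p is T. ✗
w2: □¬q is T, q ∨ ◇¬p is T. ✓
w3: □¬q is F, q ∨ ◇¬p is T. ✗
w4: □¬q is F, q ∨ ◇¬p is T. ✗
w5: □¬q is F, q ∨ ◇¬p is T. ✗
Satisfying worlds: {w0, w2}.

2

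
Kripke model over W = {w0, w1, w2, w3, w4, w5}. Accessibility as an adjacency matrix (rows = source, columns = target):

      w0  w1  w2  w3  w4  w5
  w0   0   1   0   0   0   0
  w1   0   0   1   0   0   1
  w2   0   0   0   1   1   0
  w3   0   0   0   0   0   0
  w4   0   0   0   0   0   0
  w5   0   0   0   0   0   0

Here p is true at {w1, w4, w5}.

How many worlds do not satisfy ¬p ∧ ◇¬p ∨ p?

2

w0: ¬p ∧ ◇¬p is F, p is F. ✗
w1: ¬p ∧ ◇¬p is F, p is T. ✓
w2: ¬p ∧ ◇¬p is T, p is F. ✓
w3: ¬p ∧ ◇¬p is F, p is F. ✗
w4: ¬p ∧ ◇¬p is F, p is T. ✓
w5: ¬p ∧ ◇¬p is F, p is T. ✓
Satisfying worlds: {w1, w2, w4, w5}.
So ¬p ∧ ◇¬p ∨ p fails at the other 2 worlds.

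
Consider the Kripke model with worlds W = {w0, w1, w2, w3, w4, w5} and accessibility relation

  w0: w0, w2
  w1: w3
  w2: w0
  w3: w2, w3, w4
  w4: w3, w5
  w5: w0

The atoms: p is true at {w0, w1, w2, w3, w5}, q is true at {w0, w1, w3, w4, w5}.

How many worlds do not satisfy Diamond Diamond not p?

3

w0: successors {w0, w2}; Diamond not p there: w0:F, w2:F. ✗
w1: successors {w3}; Diamond not p there: w3:T. ✓
w2: successors {w0}; Diamond not p there: w0:F. ✗
w3: successors {w2, w3, w4}; Diamond not p there: w2:F, w3:T, w4:F. ✓
w4: successors {w3, w5}; Diamond not p there: w3:T, w5:F. ✓
w5: successors {w0}; Diamond not p there: w0:F. ✗
Satisfying worlds: {w1, w3, w4}.
So Diamond Diamond not p fails at the other 3 worlds.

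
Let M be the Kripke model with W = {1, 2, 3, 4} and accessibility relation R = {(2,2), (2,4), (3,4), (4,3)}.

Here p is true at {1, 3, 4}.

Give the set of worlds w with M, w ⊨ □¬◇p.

{1}

1: no successors, so □¬◇p holds vacuously. ✓
2: successors {2, 4}; ¬◇p there: 2:F, 4:F. ✗
3: successors {4}; ¬◇p there: 4:F. ✗
4: successors {3}; ¬◇p there: 3:F. ✗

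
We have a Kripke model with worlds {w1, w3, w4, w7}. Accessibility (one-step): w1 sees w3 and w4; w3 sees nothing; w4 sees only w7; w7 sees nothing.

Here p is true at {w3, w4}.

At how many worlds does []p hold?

3

w1: successors {w3, w4}; p there: w3:T, w4:T. ✓
w3: no successors, so []p holds vacuously. ✓
w4: successors {w7}; p there: w7:F. ✗
w7: no successors, so []p holds vacuously. ✓
Satisfying worlds: {w1, w3, w7}.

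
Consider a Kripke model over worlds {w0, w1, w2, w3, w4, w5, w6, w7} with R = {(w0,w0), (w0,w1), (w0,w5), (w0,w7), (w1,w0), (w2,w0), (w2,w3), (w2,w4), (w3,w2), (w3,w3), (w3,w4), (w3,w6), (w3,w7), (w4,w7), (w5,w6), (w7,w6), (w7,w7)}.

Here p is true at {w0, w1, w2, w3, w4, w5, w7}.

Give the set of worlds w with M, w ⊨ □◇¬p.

{w4, w6}

w0: successors {w0, w1, w5, w7}; ◇¬p there: w0:F, w1:F, w5:T, w7:T. ✗
w1: successors {w0}; ◇¬p there: w0:F. ✗
w2: successors {w0, w3, w4}; ◇¬p there: w0:F, w3:T, w4:F. ✗
w3: successors {w2, w3, w4, w6, w7}; ◇¬p there: w2:F, w3:T, w4:F, w6:F, w7:T. ✗
w4: successors {w7}; ◇¬p there: w7:T. ✓
w5: successors {w6}; ◇¬p there: w6:F. ✗
w6: no successors, so □◇¬p holds vacuously. ✓
w7: successors {w6, w7}; ◇¬p there: w6:F, w7:T. ✗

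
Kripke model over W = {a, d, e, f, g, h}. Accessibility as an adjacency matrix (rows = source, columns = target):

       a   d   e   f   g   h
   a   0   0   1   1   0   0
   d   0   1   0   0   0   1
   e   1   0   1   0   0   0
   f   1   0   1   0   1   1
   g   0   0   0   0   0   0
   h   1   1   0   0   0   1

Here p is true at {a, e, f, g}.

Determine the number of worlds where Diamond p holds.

4

a: successors {e, f}; p there: e:T, f:T. ✓
d: successors {d, h}; p there: d:F, h:F. ✗
e: successors {a, e}; p there: a:T, e:T. ✓
f: successors {a, e, g, h}; p there: a:T, e:T, g:T, h:F. ✓
g: no successors, so Diamond p fails. ✗
h: successors {a, d, h}; p there: a:T, d:F, h:F. ✓
Satisfying worlds: {a, e, f, h}.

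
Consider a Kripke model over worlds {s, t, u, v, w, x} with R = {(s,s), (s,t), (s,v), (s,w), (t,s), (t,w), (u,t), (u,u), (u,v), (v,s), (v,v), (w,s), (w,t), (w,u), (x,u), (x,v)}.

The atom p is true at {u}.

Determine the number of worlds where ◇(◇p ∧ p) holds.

3

s: successors {s, t, v, w}; ◇p ∧ p there: s:F, t:F, v:F, w:F. ✗
t: successors {s, w}; ◇p ∧ p there: s:F, w:F. ✗
u: successors {t, u, v}; ◇p ∧ p there: t:F, u:T, v:F. ✓
v: successors {s, v}; ◇p ∧ p there: s:F, v:F. ✗
w: successors {s, t, u}; ◇p ∧ p there: s:F, t:F, u:T. ✓
x: successors {u, v}; ◇p ∧ p there: u:T, v:F. ✓
Satisfying worlds: {u, w, x}.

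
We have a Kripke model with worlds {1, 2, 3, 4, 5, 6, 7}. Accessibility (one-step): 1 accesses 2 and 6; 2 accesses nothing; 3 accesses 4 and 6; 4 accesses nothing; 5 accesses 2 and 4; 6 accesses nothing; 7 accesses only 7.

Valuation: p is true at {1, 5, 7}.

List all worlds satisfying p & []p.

{7}

1: p is T, []p is F. ✗
2: p is F, []p is T. ✗
3: p is F, []p is F. ✗
4: p is F, []p is T. ✗
5: p is T, []p is F. ✗
6: p is F, []p is T. ✗
7: p is T, []p is T. ✓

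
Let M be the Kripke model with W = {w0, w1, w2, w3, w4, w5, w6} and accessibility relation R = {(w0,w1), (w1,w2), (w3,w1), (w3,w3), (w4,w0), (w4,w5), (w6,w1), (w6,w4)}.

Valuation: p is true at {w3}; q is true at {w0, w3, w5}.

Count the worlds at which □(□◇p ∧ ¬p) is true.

w0: successors {w1}; □◇p ∧ ¬p there: w1:F. ✗
w1: successors {w2}; □◇p ∧ ¬p there: w2:T. ✓
w2: no successors, so □(□◇p ∧ ¬p) holds vacuously. ✓
w3: successors {w1, w3}; □◇p ∧ ¬p there: w1:F, w3:F. ✗
w4: successors {w0, w5}; □◇p ∧ ¬p there: w0:F, w5:T. ✗
w5: no successors, so □(□◇p ∧ ¬p) holds vacuously. ✓
w6: successors {w1, w4}; □◇p ∧ ¬p there: w1:F, w4:F. ✗
Satisfying worlds: {w1, w2, w5}.

3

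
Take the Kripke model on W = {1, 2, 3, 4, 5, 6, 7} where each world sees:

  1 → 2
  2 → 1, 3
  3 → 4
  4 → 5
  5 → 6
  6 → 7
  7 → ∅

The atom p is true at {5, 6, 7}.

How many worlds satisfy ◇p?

3

1: successors {2}; p there: 2:F. ✗
2: successors {1, 3}; p there: 1:F, 3:F. ✗
3: successors {4}; p there: 4:F. ✗
4: successors {5}; p there: 5:T. ✓
5: successors {6}; p there: 6:T. ✓
6: successors {7}; p there: 7:T. ✓
7: no successors, so ◇p fails. ✗
Satisfying worlds: {4, 5, 6}.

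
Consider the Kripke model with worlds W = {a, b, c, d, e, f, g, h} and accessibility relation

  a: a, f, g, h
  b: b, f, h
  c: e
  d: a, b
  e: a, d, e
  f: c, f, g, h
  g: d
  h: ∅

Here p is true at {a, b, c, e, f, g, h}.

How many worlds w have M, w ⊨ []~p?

2

a: successors {a, f, g, h}; ~p there: a:F, f:F, g:F, h:F. ✗
b: successors {b, f, h}; ~p there: b:F, f:F, h:F. ✗
c: successors {e}; ~p there: e:F. ✗
d: successors {a, b}; ~p there: a:F, b:F. ✗
e: successors {a, d, e}; ~p there: a:F, d:T, e:F. ✗
f: successors {c, f, g, h}; ~p there: c:F, f:F, g:F, h:F. ✗
g: successors {d}; ~p there: d:T. ✓
h: no successors, so []~p holds vacuously. ✓
Satisfying worlds: {g, h}.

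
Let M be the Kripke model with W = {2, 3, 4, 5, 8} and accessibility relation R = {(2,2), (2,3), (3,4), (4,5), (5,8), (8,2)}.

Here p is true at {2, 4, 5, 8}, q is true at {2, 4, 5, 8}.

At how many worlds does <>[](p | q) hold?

2: successors {2, 3}; [](p | q) there: 2:F, 3:T. ✓
3: successors {4}; [](p | q) there: 4:T. ✓
4: successors {5}; [](p | q) there: 5:T. ✓
5: successors {8}; [](p | q) there: 8:T. ✓
8: successors {2}; [](p | q) there: 2:F. ✗
Satisfying worlds: {2, 3, 4, 5}.

4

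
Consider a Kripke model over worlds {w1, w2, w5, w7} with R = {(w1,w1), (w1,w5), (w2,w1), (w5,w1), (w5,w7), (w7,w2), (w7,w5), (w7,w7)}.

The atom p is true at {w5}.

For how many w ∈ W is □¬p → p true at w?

3

w1: □¬p is F, p is F. ✓
w2: □¬p is T, p is F. ✗
w5: □¬p is T, p is T. ✓
w7: □¬p is F, p is F. ✓
Satisfying worlds: {w1, w5, w7}.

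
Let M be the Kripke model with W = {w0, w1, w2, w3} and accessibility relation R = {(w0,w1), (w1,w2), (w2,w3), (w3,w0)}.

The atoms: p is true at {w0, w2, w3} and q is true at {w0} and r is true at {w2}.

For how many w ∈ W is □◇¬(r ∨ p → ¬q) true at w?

1

w0: successors {w1}; ◇¬(r ∨ p → ¬q) there: w1:F. ✗
w1: successors {w2}; ◇¬(r ∨ p → ¬q) there: w2:F. ✗
w2: successors {w3}; ◇¬(r ∨ p → ¬q) there: w3:T. ✓
w3: successors {w0}; ◇¬(r ∨ p → ¬q) there: w0:F. ✗
Satisfying worlds: {w2}.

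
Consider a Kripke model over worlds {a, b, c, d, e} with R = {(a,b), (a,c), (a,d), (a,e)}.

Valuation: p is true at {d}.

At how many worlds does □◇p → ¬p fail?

a: □◇p is F, ¬p is T. ✓
b: □◇p is T, ¬p is T. ✓
c: □◇p is T, ¬p is T. ✓
d: □◇p is T, ¬p is F. ✗
e: □◇p is T, ¬p is T. ✓
Satisfying worlds: {a, b, c, e}.
So □◇p → ¬p fails at the other 1 world.

1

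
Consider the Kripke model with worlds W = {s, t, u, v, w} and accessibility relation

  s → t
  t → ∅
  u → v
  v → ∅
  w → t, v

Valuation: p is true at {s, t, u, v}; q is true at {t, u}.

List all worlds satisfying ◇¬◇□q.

{s, u, w}

s: successors {t}; ¬◇□q there: t:T. ✓
t: no successors, so ◇¬◇□q fails. ✗
u: successors {v}; ¬◇□q there: v:T. ✓
v: no successors, so ◇¬◇□q fails. ✗
w: successors {t, v}; ¬◇□q there: t:T, v:T. ✓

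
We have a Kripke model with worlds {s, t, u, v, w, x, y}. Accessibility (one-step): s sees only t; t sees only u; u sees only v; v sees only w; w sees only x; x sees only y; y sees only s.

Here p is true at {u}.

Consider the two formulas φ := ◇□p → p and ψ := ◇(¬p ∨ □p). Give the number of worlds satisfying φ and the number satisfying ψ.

6 and 6

For ◇□p → p:
s: ◇□p is T, p is F. ✗
t: ◇□p is F, p is F. ✓
u: ◇□p is F, p is T. ✓
v: ◇□p is F, p is F. ✓
w: ◇□p is F, p is F. ✓
x: ◇□p is F, p is F. ✓
y: ◇□p is F, p is F. ✓
— 6 worlds.
For ◇(¬p ∨ □p):
s: successors {t}; ¬p ∨ □p there: t:T. ✓
t: successors {u}; ¬p ∨ □p there: u:F. ✗
u: successors {v}; ¬p ∨ □p there: v:T. ✓
v: successors {w}; ¬p ∨ □p there: w:T. ✓
w: successors {x}; ¬p ∨ □p there: x:T. ✓
x: successors {y}; ¬p ∨ □p there: y:T. ✓
y: successors {s}; ¬p ∨ □p there: s:T. ✓
— 6 worlds.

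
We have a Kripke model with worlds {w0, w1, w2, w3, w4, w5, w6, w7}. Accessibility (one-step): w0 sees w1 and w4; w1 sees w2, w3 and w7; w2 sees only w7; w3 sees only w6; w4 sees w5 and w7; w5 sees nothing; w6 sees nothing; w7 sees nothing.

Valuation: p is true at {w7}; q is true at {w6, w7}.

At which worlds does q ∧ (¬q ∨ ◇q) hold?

∅

w0: q is F, ¬q ∨ ◇q is T. ✗
w1: q is F, ¬q ∨ ◇q is T. ✗
w2: q is F, ¬q ∨ ◇q is T. ✗
w3: q is F, ¬q ∨ ◇q is T. ✗
w4: q is F, ¬q ∨ ◇q is T. ✗
w5: q is F, ¬q ∨ ◇q is T. ✗
w6: q is T, ¬q ∨ ◇q is F. ✗
w7: q is T, ¬q ∨ ◇q is F. ✗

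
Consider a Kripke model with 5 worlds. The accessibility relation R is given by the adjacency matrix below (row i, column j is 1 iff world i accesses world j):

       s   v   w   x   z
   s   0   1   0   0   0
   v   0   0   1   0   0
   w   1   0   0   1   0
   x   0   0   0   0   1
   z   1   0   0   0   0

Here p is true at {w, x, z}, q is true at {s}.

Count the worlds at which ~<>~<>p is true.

2

s: <>~<>p is F. ✓
v: <>~<>p is F. ✓
w: <>~<>p is T. ✗
x: <>~<>p is T. ✗
z: <>~<>p is T. ✗
Satisfying worlds: {s, v}.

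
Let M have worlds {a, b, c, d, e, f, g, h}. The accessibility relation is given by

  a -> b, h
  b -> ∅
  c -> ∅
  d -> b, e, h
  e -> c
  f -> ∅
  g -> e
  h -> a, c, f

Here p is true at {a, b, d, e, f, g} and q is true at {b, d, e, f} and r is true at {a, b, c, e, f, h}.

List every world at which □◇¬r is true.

{b, c, f}

a: successors {b, h}; ◇¬r there: b:F, h:F. ✗
b: no successors, so □◇¬r holds vacuously. ✓
c: no successors, so □◇¬r holds vacuously. ✓
d: successors {b, e, h}; ◇¬r there: b:F, e:F, h:F. ✗
e: successors {c}; ◇¬r there: c:F. ✗
f: no successors, so □◇¬r holds vacuously. ✓
g: successors {e}; ◇¬r there: e:F. ✗
h: successors {a, c, f}; ◇¬r there: a:F, c:F, f:F. ✗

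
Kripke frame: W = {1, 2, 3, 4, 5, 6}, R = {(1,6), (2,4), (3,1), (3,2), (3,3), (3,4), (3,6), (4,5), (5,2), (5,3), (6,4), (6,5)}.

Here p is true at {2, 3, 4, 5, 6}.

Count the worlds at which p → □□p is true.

1: p is F, □□p is T. ✓
2: p is T, □□p is T. ✓
3: p is T, □□p is F. ✗
4: p is T, □□p is T. ✓
5: p is T, □□p is F. ✗
6: p is T, □□p is T. ✓
Satisfying worlds: {1, 2, 4, 6}.

4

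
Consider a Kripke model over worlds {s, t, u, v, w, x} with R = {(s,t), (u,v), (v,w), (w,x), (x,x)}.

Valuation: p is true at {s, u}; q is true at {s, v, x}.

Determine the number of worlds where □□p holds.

2

s: successors {t}; □p there: t:T. ✓
t: no successors, so □□p holds vacuously. ✓
u: successors {v}; □p there: v:F. ✗
v: successors {w}; □p there: w:F. ✗
w: successors {x}; □p there: x:F. ✗
x: successors {x}; □p there: x:F. ✗
Satisfying worlds: {s, t}.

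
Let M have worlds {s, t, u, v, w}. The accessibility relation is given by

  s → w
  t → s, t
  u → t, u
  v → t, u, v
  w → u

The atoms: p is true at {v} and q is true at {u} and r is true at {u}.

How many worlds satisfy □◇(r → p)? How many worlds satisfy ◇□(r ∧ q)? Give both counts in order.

For □◇(r → p):
s: successors {w}; ◇(r → p) there: w:F. ✗
t: successors {s, t}; ◇(r → p) there: s:T, t:T. ✓
u: successors {t, u}; ◇(r → p) there: t:T, u:T. ✓
v: successors {t, u, v}; ◇(r → p) there: t:T, u:T, v:T. ✓
w: successors {u}; ◇(r → p) there: u:T. ✓
— 4 worlds.
For ◇□(r ∧ q):
s: successors {w}; □(r ∧ q) there: w:T. ✓
t: successors {s, t}; □(r ∧ q) there: s:F, t:F. ✗
u: successors {t, u}; □(r ∧ q) there: t:F, u:F. ✗
v: successors {t, u, v}; □(r ∧ q) there: t:F, u:F, v:F. ✗
w: successors {u}; □(r ∧ q) there: u:F. ✗
— 1 world.

4 and 1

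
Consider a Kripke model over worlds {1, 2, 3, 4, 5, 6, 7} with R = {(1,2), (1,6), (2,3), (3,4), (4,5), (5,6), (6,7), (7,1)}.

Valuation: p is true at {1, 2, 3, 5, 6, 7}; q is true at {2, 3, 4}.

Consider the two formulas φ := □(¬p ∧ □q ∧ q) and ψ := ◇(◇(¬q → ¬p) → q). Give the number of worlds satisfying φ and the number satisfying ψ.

For □(¬p ∧ □q ∧ q):
1: successors {2, 6}; ¬p ∧ □q ∧ q there: 2:F, 6:F. ✗
2: successors {3}; ¬p ∧ □q ∧ q there: 3:F. ✗
3: successors {4}; ¬p ∧ □q ∧ q there: 4:F. ✗
4: successors {5}; ¬p ∧ □q ∧ q there: 5:F. ✗
5: successors {6}; ¬p ∧ □q ∧ q there: 6:F. ✗
6: successors {7}; ¬p ∧ □q ∧ q there: 7:F. ✗
7: successors {1}; ¬p ∧ □q ∧ q there: 1:F. ✗
— 0 worlds.
For ◇(◇(¬q → ¬p) → q):
1: successors {2, 6}; ◇(¬q → ¬p) → q there: 2:T, 6:T. ✓
2: successors {3}; ◇(¬q → ¬p) → q there: 3:T. ✓
3: successors {4}; ◇(¬q → ¬p) → q there: 4:T. ✓
4: successors {5}; ◇(¬q → ¬p) → q there: 5:T. ✓
5: successors {6}; ◇(¬q → ¬p) → q there: 6:T. ✓
6: successors {7}; ◇(¬q → ¬p) → q there: 7:T. ✓
7: successors {1}; ◇(¬q → ¬p) → q there: 1:F. ✗
— 6 worlds.

0 and 6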